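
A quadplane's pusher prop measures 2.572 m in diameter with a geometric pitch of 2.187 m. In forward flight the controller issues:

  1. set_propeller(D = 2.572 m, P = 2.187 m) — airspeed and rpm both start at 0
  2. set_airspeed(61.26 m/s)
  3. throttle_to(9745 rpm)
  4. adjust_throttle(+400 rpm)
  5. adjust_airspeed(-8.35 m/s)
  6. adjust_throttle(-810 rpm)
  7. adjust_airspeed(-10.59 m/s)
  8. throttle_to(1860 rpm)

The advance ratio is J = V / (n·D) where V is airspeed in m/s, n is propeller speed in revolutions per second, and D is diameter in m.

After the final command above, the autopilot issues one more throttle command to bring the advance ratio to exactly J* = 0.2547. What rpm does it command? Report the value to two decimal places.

rpm = 3876.12

set_propeller: D = 2.572 m, P = 2.187 m (p = P/D = 0.850311); state ← (V=0, rpm=0)
set_airspeed(61.26): V ← 61.26 m/s
throttle_to(9745): rpm ← 9745
adjust_throttle(+400): rpm ← 9745 +400 = 10145
adjust_airspeed(-8.35): V ← 61.26 -8.35 = 52.91 m/s
adjust_throttle(-810): rpm ← 10145 -810 = 9335
adjust_airspeed(-10.59): V ← 52.91 -10.59 = 42.32 m/s
throttle_to(1860): rpm ← 1860
final state: V = 42.32 m/s, rpm = 1860 → n = rpm/60 = 31.000000 rev/s
target J* = 0.2547; solve J* = V/(n·D) for n: n = V/(J*·D) = 42.32/(0.2547 × 2.572) = 64.601968 rev/s
rpm = 60·n = 3876.118093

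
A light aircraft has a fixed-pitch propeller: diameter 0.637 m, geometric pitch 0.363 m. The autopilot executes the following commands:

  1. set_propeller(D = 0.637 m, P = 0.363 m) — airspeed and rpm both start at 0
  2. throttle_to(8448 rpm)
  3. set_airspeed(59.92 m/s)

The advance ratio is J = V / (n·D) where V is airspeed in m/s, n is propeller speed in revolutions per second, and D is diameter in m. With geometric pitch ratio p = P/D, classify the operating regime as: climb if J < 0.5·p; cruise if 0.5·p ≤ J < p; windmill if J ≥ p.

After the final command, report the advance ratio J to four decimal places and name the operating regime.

J = 0.6681, regime = windmill

set_propeller: D = 0.637 m, P = 0.363 m (p = P/D = 0.569859); state ← (V=0, rpm=0)
throttle_to(8448): rpm ← 8448
set_airspeed(59.92): V ← 59.92 m/s
final state: V = 59.92 m/s, rpm = 8448 → n = rpm/60 = 140.800000 rev/s
J = V / (n·D) = 59.92 / (140.800000 × 0.637) = 0.668082
regime bands: climb J<0.2849 | cruise [0.2849, 0.5699) | windmill J≥0.5699
J = 0.6681 → windmill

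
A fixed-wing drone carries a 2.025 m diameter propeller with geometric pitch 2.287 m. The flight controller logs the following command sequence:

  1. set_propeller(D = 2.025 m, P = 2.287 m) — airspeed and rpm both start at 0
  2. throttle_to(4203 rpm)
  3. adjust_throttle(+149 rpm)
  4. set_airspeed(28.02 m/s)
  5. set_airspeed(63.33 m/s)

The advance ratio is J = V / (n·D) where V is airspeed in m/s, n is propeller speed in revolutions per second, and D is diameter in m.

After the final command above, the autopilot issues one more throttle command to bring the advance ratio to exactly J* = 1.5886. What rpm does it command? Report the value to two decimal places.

rpm = 1181.19

set_propeller: D = 2.025 m, P = 2.287 m (p = P/D = 1.129383); state ← (V=0, rpm=0)
throttle_to(4203): rpm ← 4203
adjust_throttle(+149): rpm ← 4203 +149 = 4352
set_airspeed(28.02): V ← 28.02 m/s
set_airspeed(63.33): V ← 63.33 m/s
final state: V = 63.33 m/s, rpm = 4352 → n = rpm/60 = 72.533333 rev/s
target J* = 1.5886; solve J* = V/(n·D) for n: n = V/(J*·D) = 63.33/(1.5886 × 2.025) = 19.686563 rev/s
rpm = 60·n = 1181.193783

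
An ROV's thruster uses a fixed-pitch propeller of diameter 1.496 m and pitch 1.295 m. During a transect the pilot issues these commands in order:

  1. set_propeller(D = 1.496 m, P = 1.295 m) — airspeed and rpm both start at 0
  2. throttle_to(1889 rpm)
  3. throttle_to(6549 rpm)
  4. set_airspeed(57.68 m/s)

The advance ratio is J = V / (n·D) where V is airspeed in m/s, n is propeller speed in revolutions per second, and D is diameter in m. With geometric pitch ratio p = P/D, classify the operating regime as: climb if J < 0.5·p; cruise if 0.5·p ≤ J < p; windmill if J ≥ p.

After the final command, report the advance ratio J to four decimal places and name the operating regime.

J = 0.3532, regime = climb

set_propeller: D = 1.496 m, P = 1.295 m (p = P/D = 0.865642); state ← (V=0, rpm=0)
throttle_to(1889): rpm ← 1889
throttle_to(6549): rpm ← 6549
set_airspeed(57.68): V ← 57.68 m/s
final state: V = 57.68 m/s, rpm = 6549 → n = rpm/60 = 109.150000 rev/s
J = V / (n·D) = 57.68 / (109.150000 × 1.496) = 0.353240
regime bands: climb J<0.4328 | cruise [0.4328, 0.8656) | windmill J≥0.8656
J = 0.3532 → climb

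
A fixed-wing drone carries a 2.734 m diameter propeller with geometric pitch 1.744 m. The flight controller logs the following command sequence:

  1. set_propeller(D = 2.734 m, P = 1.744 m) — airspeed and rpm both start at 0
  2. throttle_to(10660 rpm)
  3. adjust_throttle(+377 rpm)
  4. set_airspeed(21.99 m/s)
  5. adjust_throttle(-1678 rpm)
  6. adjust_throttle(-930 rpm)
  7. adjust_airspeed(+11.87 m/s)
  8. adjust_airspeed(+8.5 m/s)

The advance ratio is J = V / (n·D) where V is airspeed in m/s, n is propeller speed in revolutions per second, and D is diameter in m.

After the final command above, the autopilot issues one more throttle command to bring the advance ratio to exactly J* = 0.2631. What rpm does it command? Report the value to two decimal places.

set_propeller: D = 2.734 m, P = 1.744 m (p = P/D = 0.637893); state ← (V=0, rpm=0)
throttle_to(10660): rpm ← 10660
adjust_throttle(+377): rpm ← 10660 +377 = 11037
set_airspeed(21.99): V ← 21.99 m/s
adjust_throttle(-1678): rpm ← 11037 -1678 = 9359
adjust_throttle(-930): rpm ← 9359 -930 = 8429
adjust_airspeed(+11.87): V ← 21.99 +11.87 = 33.86 m/s
adjust_airspeed(+8.5): V ← 33.86 +8.5 = 42.36 m/s
final state: V = 42.36 m/s, rpm = 8429 → n = rpm/60 = 140.483333 rev/s
target J* = 0.2631; solve J* = V/(n·D) for n: n = V/(J*·D) = 42.36/(0.2631 × 2.734) = 58.889327 rev/s
rpm = 60·n = 3533.359636

rpm = 3533.36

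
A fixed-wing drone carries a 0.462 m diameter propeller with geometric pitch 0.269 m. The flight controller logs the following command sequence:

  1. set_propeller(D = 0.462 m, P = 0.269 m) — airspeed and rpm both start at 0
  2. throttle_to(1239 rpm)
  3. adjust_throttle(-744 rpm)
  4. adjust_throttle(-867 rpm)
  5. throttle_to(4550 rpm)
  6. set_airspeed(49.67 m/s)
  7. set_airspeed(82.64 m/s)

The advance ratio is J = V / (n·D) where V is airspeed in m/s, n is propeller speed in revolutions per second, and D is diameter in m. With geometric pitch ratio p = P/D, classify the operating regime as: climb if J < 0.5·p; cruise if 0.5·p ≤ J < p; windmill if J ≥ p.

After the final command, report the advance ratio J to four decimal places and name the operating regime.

J = 2.3588, regime = windmill

set_propeller: D = 0.462 m, P = 0.269 m (p = P/D = 0.582251); state ← (V=0, rpm=0)
throttle_to(1239): rpm ← 1239
adjust_throttle(-744): rpm ← 1239 -744 = 495
adjust_throttle(-867): rpm ← 495 -867 = -372
throttle_to(4550): rpm ← 4550
set_airspeed(49.67): V ← 49.67 m/s
set_airspeed(82.64): V ← 82.64 m/s
final state: V = 82.64 m/s, rpm = 4550 → n = rpm/60 = 75.833333 rev/s
J = V / (n·D) = 82.64 / (75.833333 × 0.462) = 2.358784
regime bands: climb J<0.2911 | cruise [0.2911, 0.5823) | windmill J≥0.5823
J = 2.3588 → windmill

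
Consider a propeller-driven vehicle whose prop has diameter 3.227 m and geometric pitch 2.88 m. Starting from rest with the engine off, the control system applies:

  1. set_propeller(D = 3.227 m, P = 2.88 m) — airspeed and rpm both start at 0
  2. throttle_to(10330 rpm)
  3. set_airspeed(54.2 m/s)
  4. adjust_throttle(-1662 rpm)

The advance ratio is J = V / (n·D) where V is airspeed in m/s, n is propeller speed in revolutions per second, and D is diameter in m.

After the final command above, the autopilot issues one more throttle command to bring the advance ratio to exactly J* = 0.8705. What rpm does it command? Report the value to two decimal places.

set_propeller: D = 3.227 m, P = 2.88 m (p = P/D = 0.892470); state ← (V=0, rpm=0)
throttle_to(10330): rpm ← 10330
set_airspeed(54.2): V ← 54.2 m/s
adjust_throttle(-1662): rpm ← 10330 -1662 = 8668
final state: V = 54.2 m/s, rpm = 8668 → n = rpm/60 = 144.466667 rev/s
target J* = 0.8705; solve J* = V/(n·D) for n: n = V/(J*·D) = 54.2/(0.8705 × 3.227) = 19.294412 rev/s
rpm = 60·n = 1157.664714

rpm = 1157.66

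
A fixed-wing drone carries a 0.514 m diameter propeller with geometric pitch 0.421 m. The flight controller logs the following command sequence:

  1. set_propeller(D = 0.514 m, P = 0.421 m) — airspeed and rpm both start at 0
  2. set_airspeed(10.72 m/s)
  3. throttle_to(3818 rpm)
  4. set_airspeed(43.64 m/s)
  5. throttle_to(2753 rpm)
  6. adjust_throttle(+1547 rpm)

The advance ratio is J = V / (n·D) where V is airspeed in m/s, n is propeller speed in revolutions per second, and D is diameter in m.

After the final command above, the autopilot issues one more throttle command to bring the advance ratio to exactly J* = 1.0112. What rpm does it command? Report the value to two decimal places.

rpm = 5037.74

set_propeller: D = 0.514 m, P = 0.421 m (p = P/D = 0.819066); state ← (V=0, rpm=0)
set_airspeed(10.72): V ← 10.72 m/s
throttle_to(3818): rpm ← 3818
set_airspeed(43.64): V ← 43.64 m/s
throttle_to(2753): rpm ← 2753
adjust_throttle(+1547): rpm ← 2753 +1547 = 4300
final state: V = 43.64 m/s, rpm = 4300 → n = rpm/60 = 71.666667 rev/s
target J* = 1.0112; solve J* = V/(n·D) for n: n = V/(J*·D) = 43.64/(1.0112 × 0.514) = 83.962345 rev/s
rpm = 60·n = 5037.740728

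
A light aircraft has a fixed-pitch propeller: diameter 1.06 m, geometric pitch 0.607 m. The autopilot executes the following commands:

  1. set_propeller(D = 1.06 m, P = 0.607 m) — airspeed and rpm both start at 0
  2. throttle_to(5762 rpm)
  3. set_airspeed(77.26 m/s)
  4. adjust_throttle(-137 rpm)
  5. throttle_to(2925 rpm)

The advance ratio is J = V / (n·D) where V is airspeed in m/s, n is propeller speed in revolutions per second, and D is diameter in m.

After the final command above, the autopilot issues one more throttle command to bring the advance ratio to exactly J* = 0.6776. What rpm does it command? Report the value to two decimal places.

rpm = 6453.97

set_propeller: D = 1.06 m, P = 0.607 m (p = P/D = 0.572642); state ← (V=0, rpm=0)
throttle_to(5762): rpm ← 5762
set_airspeed(77.26): V ← 77.26 m/s
adjust_throttle(-137): rpm ← 5762 -137 = 5625
throttle_to(2925): rpm ← 2925
final state: V = 77.26 m/s, rpm = 2925 → n = rpm/60 = 48.750000 rev/s
target J* = 0.6776; solve J* = V/(n·D) for n: n = V/(J*·D) = 77.26/(0.6776 × 1.06) = 107.566105 rev/s
rpm = 60·n = 6453.966274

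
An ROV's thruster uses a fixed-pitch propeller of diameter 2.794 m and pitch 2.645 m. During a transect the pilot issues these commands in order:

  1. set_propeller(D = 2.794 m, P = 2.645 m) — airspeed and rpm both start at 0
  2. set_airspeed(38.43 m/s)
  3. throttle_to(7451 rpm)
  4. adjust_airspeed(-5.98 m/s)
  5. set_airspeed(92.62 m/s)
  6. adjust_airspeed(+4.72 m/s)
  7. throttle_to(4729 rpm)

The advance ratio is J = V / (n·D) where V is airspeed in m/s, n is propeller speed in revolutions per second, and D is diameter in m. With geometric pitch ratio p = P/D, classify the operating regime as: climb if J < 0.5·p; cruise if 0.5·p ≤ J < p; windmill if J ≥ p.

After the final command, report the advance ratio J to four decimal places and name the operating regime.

set_propeller: D = 2.794 m, P = 2.645 m (p = P/D = 0.946671); state ← (V=0, rpm=0)
set_airspeed(38.43): V ← 38.43 m/s
throttle_to(7451): rpm ← 7451
adjust_airspeed(-5.98): V ← 38.43 -5.98 = 32.45 m/s
set_airspeed(92.62): V ← 92.62 m/s
adjust_airspeed(+4.72): V ← 92.62 +4.72 = 97.34 m/s
throttle_to(4729): rpm ← 4729
final state: V = 97.34 m/s, rpm = 4729 → n = rpm/60 = 78.816667 rev/s
J = V / (n·D) = 97.34 / (78.816667 × 2.794) = 0.442025
regime bands: climb J<0.4733 | cruise [0.4733, 0.9467) | windmill J≥0.9467
J = 0.4420 → climb

J = 0.4420, regime = climb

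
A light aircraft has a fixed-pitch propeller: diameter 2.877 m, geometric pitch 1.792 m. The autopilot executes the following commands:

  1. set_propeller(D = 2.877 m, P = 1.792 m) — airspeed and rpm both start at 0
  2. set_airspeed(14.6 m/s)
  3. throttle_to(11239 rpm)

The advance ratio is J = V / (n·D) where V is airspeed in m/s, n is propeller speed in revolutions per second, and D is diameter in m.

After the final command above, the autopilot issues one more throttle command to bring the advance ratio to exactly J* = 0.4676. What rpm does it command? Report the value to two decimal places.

rpm = 651.16

set_propeller: D = 2.877 m, P = 1.792 m (p = P/D = 0.622871); state ← (V=0, rpm=0)
set_airspeed(14.6): V ← 14.6 m/s
throttle_to(11239): rpm ← 11239
final state: V = 14.6 m/s, rpm = 11239 → n = rpm/60 = 187.316667 rev/s
target J* = 0.4676; solve J* = V/(n·D) for n: n = V/(J*·D) = 14.6/(0.4676 × 2.877) = 10.852717 rev/s
rpm = 60·n = 651.163040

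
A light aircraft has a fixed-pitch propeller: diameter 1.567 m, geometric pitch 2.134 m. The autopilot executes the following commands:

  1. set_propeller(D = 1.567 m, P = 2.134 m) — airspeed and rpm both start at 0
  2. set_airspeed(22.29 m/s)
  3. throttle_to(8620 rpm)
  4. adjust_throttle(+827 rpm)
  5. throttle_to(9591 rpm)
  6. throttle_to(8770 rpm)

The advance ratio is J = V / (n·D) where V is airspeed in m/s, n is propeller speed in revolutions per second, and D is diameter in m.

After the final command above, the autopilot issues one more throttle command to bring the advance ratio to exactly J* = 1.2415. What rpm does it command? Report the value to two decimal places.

rpm = 687.46

set_propeller: D = 1.567 m, P = 2.134 m (p = P/D = 1.361838); state ← (V=0, rpm=0)
set_airspeed(22.29): V ← 22.29 m/s
throttle_to(8620): rpm ← 8620
adjust_throttle(+827): rpm ← 8620 +827 = 9447
throttle_to(9591): rpm ← 9591
throttle_to(8770): rpm ← 8770
final state: V = 22.29 m/s, rpm = 8770 → n = rpm/60 = 146.166667 rev/s
target J* = 1.2415; solve J* = V/(n·D) for n: n = V/(J*·D) = 22.29/(1.2415 × 1.567) = 11.457618 rev/s
rpm = 60·n = 687.457095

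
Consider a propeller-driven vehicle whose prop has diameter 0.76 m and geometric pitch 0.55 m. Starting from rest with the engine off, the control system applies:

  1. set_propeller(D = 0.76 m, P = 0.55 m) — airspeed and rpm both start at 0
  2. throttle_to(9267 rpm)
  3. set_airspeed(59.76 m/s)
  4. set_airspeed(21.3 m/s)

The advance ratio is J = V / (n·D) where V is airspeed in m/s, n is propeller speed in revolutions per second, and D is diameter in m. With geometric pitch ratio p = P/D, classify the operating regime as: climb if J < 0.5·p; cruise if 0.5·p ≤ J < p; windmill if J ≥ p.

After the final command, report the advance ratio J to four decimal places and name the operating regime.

set_propeller: D = 0.76 m, P = 0.55 m (p = P/D = 0.723684); state ← (V=0, rpm=0)
throttle_to(9267): rpm ← 9267
set_airspeed(59.76): V ← 59.76 m/s
set_airspeed(21.3): V ← 21.3 m/s
final state: V = 21.3 m/s, rpm = 9267 → n = rpm/60 = 154.450000 rev/s
J = V / (n·D) = 21.3 / (154.450000 × 0.76) = 0.181459
regime bands: climb J<0.3618 | cruise [0.3618, 0.7237) | windmill J≥0.7237
J = 0.1815 → climb

J = 0.1815, regime = climb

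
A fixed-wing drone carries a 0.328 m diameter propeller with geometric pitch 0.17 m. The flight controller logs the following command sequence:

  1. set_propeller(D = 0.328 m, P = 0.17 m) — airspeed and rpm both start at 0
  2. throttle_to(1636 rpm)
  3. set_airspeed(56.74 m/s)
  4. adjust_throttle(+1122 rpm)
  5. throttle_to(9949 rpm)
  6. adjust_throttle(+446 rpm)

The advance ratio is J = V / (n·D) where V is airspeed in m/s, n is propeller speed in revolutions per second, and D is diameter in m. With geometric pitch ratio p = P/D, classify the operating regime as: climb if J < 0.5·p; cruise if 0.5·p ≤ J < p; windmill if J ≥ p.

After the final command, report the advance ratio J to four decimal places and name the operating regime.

set_propeller: D = 0.328 m, P = 0.17 m (p = P/D = 0.518293); state ← (V=0, rpm=0)
throttle_to(1636): rpm ← 1636
set_airspeed(56.74): V ← 56.74 m/s
adjust_throttle(+1122): rpm ← 1636 +1122 = 2758
throttle_to(9949): rpm ← 9949
adjust_throttle(+446): rpm ← 9949 +446 = 10395
final state: V = 56.74 m/s, rpm = 10395 → n = rpm/60 = 173.250000 rev/s
J = V / (n·D) = 56.74 / (173.250000 × 0.328) = 0.998487
regime bands: climb J<0.2591 | cruise [0.2591, 0.5183) | windmill J≥0.5183
J = 0.9985 → windmill

J = 0.9985, regime = windmill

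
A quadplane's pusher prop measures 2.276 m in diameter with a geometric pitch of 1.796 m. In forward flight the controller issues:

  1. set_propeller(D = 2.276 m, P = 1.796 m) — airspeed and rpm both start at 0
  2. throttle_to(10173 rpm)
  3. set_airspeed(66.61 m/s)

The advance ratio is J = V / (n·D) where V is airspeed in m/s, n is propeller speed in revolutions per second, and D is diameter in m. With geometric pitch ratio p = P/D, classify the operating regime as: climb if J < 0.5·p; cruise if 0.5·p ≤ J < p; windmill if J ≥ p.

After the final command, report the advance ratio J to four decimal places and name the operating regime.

set_propeller: D = 2.276 m, P = 1.796 m (p = P/D = 0.789104); state ← (V=0, rpm=0)
throttle_to(10173): rpm ← 10173
set_airspeed(66.61): V ← 66.61 m/s
final state: V = 66.61 m/s, rpm = 10173 → n = rpm/60 = 169.550000 rev/s
J = V / (n·D) = 66.61 / (169.550000 × 2.276) = 0.172611
regime bands: climb J<0.3946 | cruise [0.3946, 0.7891) | windmill J≥0.7891
J = 0.1726 → climb

J = 0.1726, regime = climb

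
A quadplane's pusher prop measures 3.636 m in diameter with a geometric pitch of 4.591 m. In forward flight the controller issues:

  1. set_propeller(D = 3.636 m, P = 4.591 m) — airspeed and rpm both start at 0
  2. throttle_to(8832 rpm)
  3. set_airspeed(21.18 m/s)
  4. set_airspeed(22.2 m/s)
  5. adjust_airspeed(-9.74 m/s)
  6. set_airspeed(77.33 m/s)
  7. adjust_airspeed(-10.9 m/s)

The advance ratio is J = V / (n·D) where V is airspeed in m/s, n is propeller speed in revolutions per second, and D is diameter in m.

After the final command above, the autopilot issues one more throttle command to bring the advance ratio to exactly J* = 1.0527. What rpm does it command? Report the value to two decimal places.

rpm = 1041.33

set_propeller: D = 3.636 m, P = 4.591 m (p = P/D = 1.262651); state ← (V=0, rpm=0)
throttle_to(8832): rpm ← 8832
set_airspeed(21.18): V ← 21.18 m/s
set_airspeed(22.2): V ← 22.2 m/s
adjust_airspeed(-9.74): V ← 22.2 -9.74 = 12.46 m/s
set_airspeed(77.33): V ← 77.33 m/s
adjust_airspeed(-10.9): V ← 77.33 -10.9 = 66.43 m/s
final state: V = 66.43 m/s, rpm = 8832 → n = rpm/60 = 147.200000 rev/s
target J* = 1.0527; solve J* = V/(n·D) for n: n = V/(J*·D) = 66.43/(1.0527 × 3.636) = 17.355445 rev/s
rpm = 60·n = 1041.326703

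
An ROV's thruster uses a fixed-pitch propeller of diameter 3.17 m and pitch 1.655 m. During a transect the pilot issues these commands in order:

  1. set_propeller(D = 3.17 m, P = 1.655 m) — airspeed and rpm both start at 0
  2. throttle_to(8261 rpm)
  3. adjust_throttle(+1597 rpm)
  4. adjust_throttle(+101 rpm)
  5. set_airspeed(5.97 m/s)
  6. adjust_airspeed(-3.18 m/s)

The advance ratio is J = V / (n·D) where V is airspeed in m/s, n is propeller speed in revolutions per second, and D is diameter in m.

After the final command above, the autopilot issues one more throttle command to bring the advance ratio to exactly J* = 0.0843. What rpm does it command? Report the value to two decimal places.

set_propeller: D = 3.17 m, P = 1.655 m (p = P/D = 0.522082); state ← (V=0, rpm=0)
throttle_to(8261): rpm ← 8261
adjust_throttle(+1597): rpm ← 8261 +1597 = 9858
adjust_throttle(+101): rpm ← 9858 +101 = 9959
set_airspeed(5.97): V ← 5.97 m/s
adjust_airspeed(-3.18): V ← 5.97 -3.18 = 2.79 m/s
final state: V = 2.79 m/s, rpm = 9959 → n = rpm/60 = 165.983333 rev/s
target J* = 0.0843; solve J* = V/(n·D) for n: n = V/(J*·D) = 2.79/(0.0843 × 3.17) = 10.440405 rev/s
rpm = 60·n = 626.424330

rpm = 626.42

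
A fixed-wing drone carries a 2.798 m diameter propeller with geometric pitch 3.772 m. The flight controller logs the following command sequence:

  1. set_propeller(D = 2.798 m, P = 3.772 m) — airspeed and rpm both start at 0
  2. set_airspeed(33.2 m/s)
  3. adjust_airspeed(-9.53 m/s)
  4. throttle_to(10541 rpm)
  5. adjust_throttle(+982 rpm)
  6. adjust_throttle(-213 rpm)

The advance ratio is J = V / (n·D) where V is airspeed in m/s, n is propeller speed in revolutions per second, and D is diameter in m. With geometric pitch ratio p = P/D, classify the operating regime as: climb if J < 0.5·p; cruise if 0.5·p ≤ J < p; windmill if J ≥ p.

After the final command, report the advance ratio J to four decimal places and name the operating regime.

J = 0.0449, regime = climb

set_propeller: D = 2.798 m, P = 3.772 m (p = P/D = 1.348106); state ← (V=0, rpm=0)
set_airspeed(33.2): V ← 33.2 m/s
adjust_airspeed(-9.53): V ← 33.2 -9.53 = 23.67 m/s
throttle_to(10541): rpm ← 10541
adjust_throttle(+982): rpm ← 10541 +982 = 11523
adjust_throttle(-213): rpm ← 11523 -213 = 11310
final state: V = 23.67 m/s, rpm = 11310 → n = rpm/60 = 188.500000 rev/s
J = V / (n·D) = 23.67 / (188.500000 × 2.798) = 0.044879
regime bands: climb J<0.6741 | cruise [0.6741, 1.3481) | windmill J≥1.3481
J = 0.0449 → climb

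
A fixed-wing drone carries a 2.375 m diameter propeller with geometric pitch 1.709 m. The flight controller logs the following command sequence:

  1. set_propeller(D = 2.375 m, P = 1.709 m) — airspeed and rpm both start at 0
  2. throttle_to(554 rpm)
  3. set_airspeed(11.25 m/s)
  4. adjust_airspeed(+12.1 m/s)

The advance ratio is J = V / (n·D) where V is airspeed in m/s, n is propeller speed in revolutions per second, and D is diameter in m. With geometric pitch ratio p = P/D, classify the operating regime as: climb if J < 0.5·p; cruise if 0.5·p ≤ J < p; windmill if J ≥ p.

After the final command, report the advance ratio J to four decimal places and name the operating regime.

J = 1.0648, regime = windmill

set_propeller: D = 2.375 m, P = 1.709 m (p = P/D = 0.719579); state ← (V=0, rpm=0)
throttle_to(554): rpm ← 554
set_airspeed(11.25): V ← 11.25 m/s
adjust_airspeed(+12.1): V ← 11.25 +12.1 = 23.35 m/s
final state: V = 23.35 m/s, rpm = 554 → n = rpm/60 = 9.233333 rev/s
J = V / (n·D) = 23.35 / (9.233333 × 2.375) = 1.064792
regime bands: climb J<0.3598 | cruise [0.3598, 0.7196) | windmill J≥0.7196
J = 1.0648 → windmill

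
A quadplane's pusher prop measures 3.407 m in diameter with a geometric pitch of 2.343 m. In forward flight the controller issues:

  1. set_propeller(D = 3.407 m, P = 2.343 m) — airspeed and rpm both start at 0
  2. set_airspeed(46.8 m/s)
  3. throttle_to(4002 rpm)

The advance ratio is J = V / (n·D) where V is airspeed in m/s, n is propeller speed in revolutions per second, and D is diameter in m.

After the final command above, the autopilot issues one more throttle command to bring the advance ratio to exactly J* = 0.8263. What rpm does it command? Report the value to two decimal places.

set_propeller: D = 3.407 m, P = 2.343 m (p = P/D = 0.687702); state ← (V=0, rpm=0)
set_airspeed(46.8): V ← 46.8 m/s
throttle_to(4002): rpm ← 4002
final state: V = 46.8 m/s, rpm = 4002 → n = rpm/60 = 66.700000 rev/s
target J* = 0.8263; solve J* = V/(n·D) for n: n = V/(J*·D) = 46.8/(0.8263 × 3.407) = 16.624017 rev/s
rpm = 60·n = 997.441003

rpm = 997.44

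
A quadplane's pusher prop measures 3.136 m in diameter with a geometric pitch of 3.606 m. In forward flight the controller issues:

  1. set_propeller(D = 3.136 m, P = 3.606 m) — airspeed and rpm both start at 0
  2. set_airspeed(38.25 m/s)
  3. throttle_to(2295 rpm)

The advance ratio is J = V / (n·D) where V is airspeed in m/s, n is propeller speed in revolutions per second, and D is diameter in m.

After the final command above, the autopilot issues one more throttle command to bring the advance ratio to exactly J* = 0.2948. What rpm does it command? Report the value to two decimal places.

rpm = 2482.44

set_propeller: D = 3.136 m, P = 3.606 m (p = P/D = 1.149872); state ← (V=0, rpm=0)
set_airspeed(38.25): V ← 38.25 m/s
throttle_to(2295): rpm ← 2295
final state: V = 38.25 m/s, rpm = 2295 → n = rpm/60 = 38.250000 rev/s
target J* = 0.2948; solve J* = V/(n·D) for n: n = V/(J*·D) = 38.25/(0.2948 × 3.136) = 41.374038 rev/s
rpm = 60·n = 2482.442265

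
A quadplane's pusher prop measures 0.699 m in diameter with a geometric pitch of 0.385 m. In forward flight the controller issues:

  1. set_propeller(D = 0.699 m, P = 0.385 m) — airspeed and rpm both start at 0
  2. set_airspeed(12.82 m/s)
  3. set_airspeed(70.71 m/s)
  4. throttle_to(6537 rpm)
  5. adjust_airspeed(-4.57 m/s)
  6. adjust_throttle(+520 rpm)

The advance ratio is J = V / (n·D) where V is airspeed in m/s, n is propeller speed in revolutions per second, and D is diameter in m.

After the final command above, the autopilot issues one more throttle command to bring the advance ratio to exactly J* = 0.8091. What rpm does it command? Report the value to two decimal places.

rpm = 7016.75

set_propeller: D = 0.699 m, P = 0.385 m (p = P/D = 0.550787); state ← (V=0, rpm=0)
set_airspeed(12.82): V ← 12.82 m/s
set_airspeed(70.71): V ← 70.71 m/s
throttle_to(6537): rpm ← 6537
adjust_airspeed(-4.57): V ← 70.71 -4.57 = 66.14 m/s
adjust_throttle(+520): rpm ← 6537 +520 = 7057
final state: V = 66.14 m/s, rpm = 7057 → n = rpm/60 = 117.616667 rev/s
target J* = 0.8091; solve J* = V/(n·D) for n: n = V/(J*·D) = 66.14/(0.8091 × 0.699) = 116.945850 rev/s
rpm = 60·n = 7016.750981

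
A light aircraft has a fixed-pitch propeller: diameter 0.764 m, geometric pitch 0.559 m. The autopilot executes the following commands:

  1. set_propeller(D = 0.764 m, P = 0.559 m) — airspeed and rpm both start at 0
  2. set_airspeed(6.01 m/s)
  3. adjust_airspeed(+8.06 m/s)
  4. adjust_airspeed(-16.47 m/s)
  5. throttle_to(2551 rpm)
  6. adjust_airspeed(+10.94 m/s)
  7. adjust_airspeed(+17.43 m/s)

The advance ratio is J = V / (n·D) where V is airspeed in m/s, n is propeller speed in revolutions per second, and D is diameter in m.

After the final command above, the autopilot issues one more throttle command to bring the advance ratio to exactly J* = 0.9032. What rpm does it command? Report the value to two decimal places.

set_propeller: D = 0.764 m, P = 0.559 m (p = P/D = 0.731675); state ← (V=0, rpm=0)
set_airspeed(6.01): V ← 6.01 m/s
adjust_airspeed(+8.06): V ← 6.01 +8.06 = 14.07 m/s
adjust_airspeed(-16.47): V ← 14.07 -16.47 = -2.4 m/s
throttle_to(2551): rpm ← 2551
adjust_airspeed(+10.94): V ← -2.4 +10.94 = 8.54 m/s
adjust_airspeed(+17.43): V ← 8.54 +17.43 = 25.97 m/s
final state: V = 25.97 m/s, rpm = 2551 → n = rpm/60 = 42.516667 rev/s
target J* = 0.9032; solve J* = V/(n·D) for n: n = V/(J*·D) = 25.97/(0.9032 × 0.764) = 37.635238 rev/s
rpm = 60·n = 2258.114256

rpm = 2258.11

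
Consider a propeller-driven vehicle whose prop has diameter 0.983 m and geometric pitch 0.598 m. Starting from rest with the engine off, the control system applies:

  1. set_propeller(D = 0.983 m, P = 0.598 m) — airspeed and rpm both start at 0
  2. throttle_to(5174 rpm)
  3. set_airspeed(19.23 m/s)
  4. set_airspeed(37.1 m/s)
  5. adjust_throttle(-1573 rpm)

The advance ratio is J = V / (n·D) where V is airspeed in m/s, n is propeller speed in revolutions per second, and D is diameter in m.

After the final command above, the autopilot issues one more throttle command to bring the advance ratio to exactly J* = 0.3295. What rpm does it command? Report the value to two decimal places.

rpm = 6872.52

set_propeller: D = 0.983 m, P = 0.598 m (p = P/D = 0.608342); state ← (V=0, rpm=0)
throttle_to(5174): rpm ← 5174
set_airspeed(19.23): V ← 19.23 m/s
set_airspeed(37.1): V ← 37.1 m/s
adjust_throttle(-1573): rpm ← 5174 -1573 = 3601
final state: V = 37.1 m/s, rpm = 3601 → n = rpm/60 = 60.016667 rev/s
target J* = 0.3295; solve J* = V/(n·D) for n: n = V/(J*·D) = 37.1/(0.3295 × 0.983) = 114.542056 rev/s
rpm = 60·n = 6872.523337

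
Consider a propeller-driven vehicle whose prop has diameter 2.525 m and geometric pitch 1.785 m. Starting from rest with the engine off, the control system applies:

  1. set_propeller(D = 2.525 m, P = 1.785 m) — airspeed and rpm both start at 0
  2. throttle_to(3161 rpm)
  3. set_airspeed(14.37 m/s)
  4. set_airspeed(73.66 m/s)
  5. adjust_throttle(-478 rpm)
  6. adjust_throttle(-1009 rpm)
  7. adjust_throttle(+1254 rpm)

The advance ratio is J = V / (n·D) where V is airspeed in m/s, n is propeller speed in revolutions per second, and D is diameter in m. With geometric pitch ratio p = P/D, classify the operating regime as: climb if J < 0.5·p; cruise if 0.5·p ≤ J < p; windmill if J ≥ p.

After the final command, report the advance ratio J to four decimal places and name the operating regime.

J = 0.5978, regime = cruise

set_propeller: D = 2.525 m, P = 1.785 m (p = P/D = 0.706931); state ← (V=0, rpm=0)
throttle_to(3161): rpm ← 3161
set_airspeed(14.37): V ← 14.37 m/s
set_airspeed(73.66): V ← 73.66 m/s
adjust_throttle(-478): rpm ← 3161 -478 = 2683
adjust_throttle(-1009): rpm ← 2683 -1009 = 1674
adjust_throttle(+1254): rpm ← 1674 +1254 = 2928
final state: V = 73.66 m/s, rpm = 2928 → n = rpm/60 = 48.800000 rev/s
J = V / (n·D) = 73.66 / (48.800000 × 2.525) = 0.597793
regime bands: climb J<0.3535 | cruise [0.3535, 0.7069) | windmill J≥0.7069
J = 0.5978 → cruise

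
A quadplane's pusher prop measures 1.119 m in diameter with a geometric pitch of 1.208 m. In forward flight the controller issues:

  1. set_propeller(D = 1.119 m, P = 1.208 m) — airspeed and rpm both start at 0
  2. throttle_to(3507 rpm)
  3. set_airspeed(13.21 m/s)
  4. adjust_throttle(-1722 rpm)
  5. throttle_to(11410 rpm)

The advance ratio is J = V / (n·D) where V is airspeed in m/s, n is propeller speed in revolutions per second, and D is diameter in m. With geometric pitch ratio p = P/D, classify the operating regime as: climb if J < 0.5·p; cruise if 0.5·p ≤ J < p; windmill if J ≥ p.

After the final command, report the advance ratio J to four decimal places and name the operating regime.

J = 0.0621, regime = climb

set_propeller: D = 1.119 m, P = 1.208 m (p = P/D = 1.079535); state ← (V=0, rpm=0)
throttle_to(3507): rpm ← 3507
set_airspeed(13.21): V ← 13.21 m/s
adjust_throttle(-1722): rpm ← 3507 -1722 = 1785
throttle_to(11410): rpm ← 11410
final state: V = 13.21 m/s, rpm = 11410 → n = rpm/60 = 190.166667 rev/s
J = V / (n·D) = 13.21 / (190.166667 × 1.119) = 0.062078
regime bands: climb J<0.5398 | cruise [0.5398, 1.0795) | windmill J≥1.0795
J = 0.0621 → climb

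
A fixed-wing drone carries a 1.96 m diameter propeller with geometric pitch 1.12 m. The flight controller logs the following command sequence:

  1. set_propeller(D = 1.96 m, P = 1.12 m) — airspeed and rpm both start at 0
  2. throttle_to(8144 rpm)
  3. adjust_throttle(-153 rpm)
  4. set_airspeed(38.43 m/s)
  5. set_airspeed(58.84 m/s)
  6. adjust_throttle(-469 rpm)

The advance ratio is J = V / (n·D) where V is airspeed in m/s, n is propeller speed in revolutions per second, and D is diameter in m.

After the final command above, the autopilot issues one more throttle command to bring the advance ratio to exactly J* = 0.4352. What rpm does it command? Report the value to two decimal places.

rpm = 4138.84

set_propeller: D = 1.96 m, P = 1.12 m (p = P/D = 0.571429); state ← (V=0, rpm=0)
throttle_to(8144): rpm ← 8144
adjust_throttle(-153): rpm ← 8144 -153 = 7991
set_airspeed(38.43): V ← 38.43 m/s
set_airspeed(58.84): V ← 58.84 m/s
adjust_throttle(-469): rpm ← 7991 -469 = 7522
final state: V = 58.84 m/s, rpm = 7522 → n = rpm/60 = 125.366667 rev/s
target J* = 0.4352; solve J* = V/(n·D) for n: n = V/(J*·D) = 58.84/(0.4352 × 1.96) = 68.980717 rev/s
rpm = 60·n = 4138.843037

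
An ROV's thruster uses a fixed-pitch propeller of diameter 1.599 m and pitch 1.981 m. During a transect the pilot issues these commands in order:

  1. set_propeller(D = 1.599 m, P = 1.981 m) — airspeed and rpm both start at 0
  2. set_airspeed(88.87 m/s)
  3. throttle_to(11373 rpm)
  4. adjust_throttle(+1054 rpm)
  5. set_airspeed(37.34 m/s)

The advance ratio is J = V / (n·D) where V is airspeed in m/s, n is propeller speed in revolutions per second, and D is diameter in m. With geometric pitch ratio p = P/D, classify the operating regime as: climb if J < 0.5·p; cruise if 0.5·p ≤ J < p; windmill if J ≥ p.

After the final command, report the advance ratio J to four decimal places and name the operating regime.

J = 0.1127, regime = climb

set_propeller: D = 1.599 m, P = 1.981 m (p = P/D = 1.238899); state ← (V=0, rpm=0)
set_airspeed(88.87): V ← 88.87 m/s
throttle_to(11373): rpm ← 11373
adjust_throttle(+1054): rpm ← 11373 +1054 = 12427
set_airspeed(37.34): V ← 37.34 m/s
final state: V = 37.34 m/s, rpm = 12427 → n = rpm/60 = 207.116667 rev/s
J = V / (n·D) = 37.34 / (207.116667 × 1.599) = 0.112749
regime bands: climb J<0.6194 | cruise [0.6194, 1.2389) | windmill J≥1.2389
J = 0.1127 → climb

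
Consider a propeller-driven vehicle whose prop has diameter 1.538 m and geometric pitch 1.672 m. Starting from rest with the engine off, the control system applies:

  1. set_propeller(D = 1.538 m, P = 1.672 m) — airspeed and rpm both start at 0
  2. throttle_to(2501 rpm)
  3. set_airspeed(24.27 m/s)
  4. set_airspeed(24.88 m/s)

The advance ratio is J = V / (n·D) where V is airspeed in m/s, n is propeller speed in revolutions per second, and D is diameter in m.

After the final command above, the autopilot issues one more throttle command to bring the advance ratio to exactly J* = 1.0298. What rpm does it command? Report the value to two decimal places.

rpm = 942.52

set_propeller: D = 1.538 m, P = 1.672 m (p = P/D = 1.087126); state ← (V=0, rpm=0)
throttle_to(2501): rpm ← 2501
set_airspeed(24.27): V ← 24.27 m/s
set_airspeed(24.88): V ← 24.88 m/s
final state: V = 24.88 m/s, rpm = 2501 → n = rpm/60 = 41.683333 rev/s
target J* = 1.0298; solve J* = V/(n·D) for n: n = V/(J*·D) = 24.88/(1.0298 × 1.538) = 15.708733 rev/s
rpm = 60·n = 942.523969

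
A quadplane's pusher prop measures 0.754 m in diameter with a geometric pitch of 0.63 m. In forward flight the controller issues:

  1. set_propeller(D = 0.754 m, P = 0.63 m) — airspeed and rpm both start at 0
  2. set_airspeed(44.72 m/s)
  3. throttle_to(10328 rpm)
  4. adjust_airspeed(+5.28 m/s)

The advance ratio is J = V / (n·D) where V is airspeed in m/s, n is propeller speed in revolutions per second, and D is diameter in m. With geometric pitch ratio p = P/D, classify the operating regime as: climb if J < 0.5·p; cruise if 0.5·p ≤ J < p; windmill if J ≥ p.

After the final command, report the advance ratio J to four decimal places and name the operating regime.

J = 0.3852, regime = climb

set_propeller: D = 0.754 m, P = 0.63 m (p = P/D = 0.835544); state ← (V=0, rpm=0)
set_airspeed(44.72): V ← 44.72 m/s
throttle_to(10328): rpm ← 10328
adjust_airspeed(+5.28): V ← 44.72 +5.28 = 50 m/s
final state: V = 50 m/s, rpm = 10328 → n = rpm/60 = 172.133333 rev/s
J = V / (n·D) = 50 / (172.133333 × 0.754) = 0.385242
regime bands: climb J<0.4178 | cruise [0.4178, 0.8355) | windmill J≥0.8355
J = 0.3852 → climb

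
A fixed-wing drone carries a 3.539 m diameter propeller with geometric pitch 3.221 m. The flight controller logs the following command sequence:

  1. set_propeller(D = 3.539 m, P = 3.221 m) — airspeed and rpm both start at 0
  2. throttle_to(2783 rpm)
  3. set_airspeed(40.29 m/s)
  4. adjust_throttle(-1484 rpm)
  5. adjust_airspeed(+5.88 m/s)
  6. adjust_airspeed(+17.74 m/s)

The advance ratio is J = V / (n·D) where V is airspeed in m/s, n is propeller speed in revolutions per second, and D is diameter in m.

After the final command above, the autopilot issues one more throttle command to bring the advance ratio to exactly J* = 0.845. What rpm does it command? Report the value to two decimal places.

rpm = 1282.28

set_propeller: D = 3.539 m, P = 3.221 m (p = P/D = 0.910144); state ← (V=0, rpm=0)
throttle_to(2783): rpm ← 2783
set_airspeed(40.29): V ← 40.29 m/s
adjust_throttle(-1484): rpm ← 2783 -1484 = 1299
adjust_airspeed(+5.88): V ← 40.29 +5.88 = 46.17 m/s
adjust_airspeed(+17.74): V ← 46.17 +17.74 = 63.91 m/s
final state: V = 63.91 m/s, rpm = 1299 → n = rpm/60 = 21.650000 rev/s
target J* = 0.845; solve J* = V/(n·D) for n: n = V/(J*·D) = 63.91/(0.845 × 3.539) = 21.371330 rev/s
rpm = 60·n = 1282.279787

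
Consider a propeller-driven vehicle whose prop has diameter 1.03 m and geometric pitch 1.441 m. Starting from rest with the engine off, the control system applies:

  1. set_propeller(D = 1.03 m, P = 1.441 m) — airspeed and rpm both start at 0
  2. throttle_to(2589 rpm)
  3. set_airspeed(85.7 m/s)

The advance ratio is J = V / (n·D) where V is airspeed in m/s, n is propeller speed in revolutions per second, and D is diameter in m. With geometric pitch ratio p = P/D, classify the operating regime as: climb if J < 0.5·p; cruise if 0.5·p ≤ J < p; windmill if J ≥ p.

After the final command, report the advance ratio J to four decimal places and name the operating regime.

J = 1.9282, regime = windmill

set_propeller: D = 1.03 m, P = 1.441 m (p = P/D = 1.399029); state ← (V=0, rpm=0)
throttle_to(2589): rpm ← 2589
set_airspeed(85.7): V ← 85.7 m/s
final state: V = 85.7 m/s, rpm = 2589 → n = rpm/60 = 43.150000 rev/s
J = V / (n·D) = 85.7 / (43.150000 × 1.03) = 1.928248
regime bands: climb J<0.6995 | cruise [0.6995, 1.3990) | windmill J≥1.3990
J = 1.9282 → windmill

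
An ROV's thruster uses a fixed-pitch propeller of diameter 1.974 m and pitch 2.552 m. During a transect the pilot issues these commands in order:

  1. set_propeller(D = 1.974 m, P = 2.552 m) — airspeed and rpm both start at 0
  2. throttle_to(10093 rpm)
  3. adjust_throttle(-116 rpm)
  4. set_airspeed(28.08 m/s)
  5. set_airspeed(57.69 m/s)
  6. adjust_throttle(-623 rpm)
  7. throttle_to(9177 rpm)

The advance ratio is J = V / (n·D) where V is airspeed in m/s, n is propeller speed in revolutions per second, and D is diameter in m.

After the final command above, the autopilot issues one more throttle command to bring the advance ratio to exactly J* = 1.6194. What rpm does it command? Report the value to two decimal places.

set_propeller: D = 1.974 m, P = 2.552 m (p = P/D = 1.292806); state ← (V=0, rpm=0)
throttle_to(10093): rpm ← 10093
adjust_throttle(-116): rpm ← 10093 -116 = 9977
set_airspeed(28.08): V ← 28.08 m/s
set_airspeed(57.69): V ← 57.69 m/s
adjust_throttle(-623): rpm ← 9977 -623 = 9354
throttle_to(9177): rpm ← 9177
final state: V = 57.69 m/s, rpm = 9177 → n = rpm/60 = 152.950000 rev/s
target J* = 1.6194; solve J* = V/(n·D) for n: n = V/(J*·D) = 57.69/(1.6194 × 1.974) = 18.046761 rev/s
rpm = 60·n = 1082.805632

rpm = 1082.81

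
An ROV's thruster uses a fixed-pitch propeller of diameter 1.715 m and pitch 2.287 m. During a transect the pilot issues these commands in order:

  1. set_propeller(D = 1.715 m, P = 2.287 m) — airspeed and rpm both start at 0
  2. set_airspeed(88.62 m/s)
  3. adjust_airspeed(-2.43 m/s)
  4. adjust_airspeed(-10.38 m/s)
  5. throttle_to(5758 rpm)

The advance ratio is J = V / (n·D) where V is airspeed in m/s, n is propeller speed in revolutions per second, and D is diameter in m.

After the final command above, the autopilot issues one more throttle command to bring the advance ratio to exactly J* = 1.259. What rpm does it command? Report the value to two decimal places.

rpm = 2106.63

set_propeller: D = 1.715 m, P = 2.287 m (p = P/D = 1.333528); state ← (V=0, rpm=0)
set_airspeed(88.62): V ← 88.62 m/s
adjust_airspeed(-2.43): V ← 88.62 -2.43 = 86.19 m/s
adjust_airspeed(-10.38): V ← 86.19 -10.38 = 75.81 m/s
throttle_to(5758): rpm ← 5758
final state: V = 75.81 m/s, rpm = 5758 → n = rpm/60 = 95.966667 rev/s
target J* = 1.259; solve J* = V/(n·D) for n: n = V/(J*·D) = 75.81/(1.259 × 1.715) = 35.110470 rev/s
rpm = 60·n = 2106.628195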